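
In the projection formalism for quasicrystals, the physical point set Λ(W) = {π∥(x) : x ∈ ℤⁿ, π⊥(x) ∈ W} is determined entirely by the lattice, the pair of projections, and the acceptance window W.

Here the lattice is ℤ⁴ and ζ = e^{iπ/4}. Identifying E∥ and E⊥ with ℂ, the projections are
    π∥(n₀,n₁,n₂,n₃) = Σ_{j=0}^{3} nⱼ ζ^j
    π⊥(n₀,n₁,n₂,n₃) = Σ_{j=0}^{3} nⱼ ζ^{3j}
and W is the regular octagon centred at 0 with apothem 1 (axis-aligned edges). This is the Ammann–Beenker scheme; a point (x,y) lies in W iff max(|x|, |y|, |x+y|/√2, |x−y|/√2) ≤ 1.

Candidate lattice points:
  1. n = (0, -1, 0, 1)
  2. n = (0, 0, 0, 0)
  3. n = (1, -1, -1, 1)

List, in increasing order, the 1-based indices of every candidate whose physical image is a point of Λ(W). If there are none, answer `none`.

2

π⊥(n) = n₀ + n₁ζ³ + n₂ζ⁶ + n₃ζ⁹ where ζ = e^{iπ/4}.
candidate 1: n = (0, -1, 0, 1) → π⊥ ≈ (+1.41421, +0.00000); max(|x|,|y|,|x±y|/√2) = 1.41421 > 1 ⇒ ∉ W
candidate 2: n = (0, 0, 0, 0) → π⊥ ≈ (+0.00000, +0.00000); max(|x|,|y|,|x±y|/√2) = 0.00000 ≤ 1 ⇒ ∈ W
candidate 3: n = (1, -1, -1, 1) → π⊥ ≈ (+2.41421, +1.00000); max(|x|,|y|,|x±y|/√2) = 2.41421 > 1 ⇒ ∉ W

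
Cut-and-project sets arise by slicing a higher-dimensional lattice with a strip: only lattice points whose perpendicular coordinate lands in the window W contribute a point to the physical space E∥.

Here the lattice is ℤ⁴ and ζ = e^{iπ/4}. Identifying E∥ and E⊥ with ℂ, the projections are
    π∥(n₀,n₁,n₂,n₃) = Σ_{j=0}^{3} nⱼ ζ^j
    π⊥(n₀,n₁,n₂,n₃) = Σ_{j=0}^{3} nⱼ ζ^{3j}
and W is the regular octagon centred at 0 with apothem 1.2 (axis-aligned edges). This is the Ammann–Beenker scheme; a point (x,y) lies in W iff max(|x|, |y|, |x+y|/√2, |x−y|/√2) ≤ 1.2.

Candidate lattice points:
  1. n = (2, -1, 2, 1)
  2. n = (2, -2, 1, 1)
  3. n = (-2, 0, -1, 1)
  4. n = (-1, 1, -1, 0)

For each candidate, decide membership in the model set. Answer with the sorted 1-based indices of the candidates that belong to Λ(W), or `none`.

Internal map: ζ^{3j} for j=0..3 gives (1,0), (−√2/2,√2/2), (0,−1), (√2/2,√2/2).
#1 (2, -1, 2, 1): internal (3.414214, -2.000000); octagon support 3.828427 vs apothem 1.2 → ∉ W
#2 (2, -2, 1, 1): internal (4.121320, -1.707107); octagon support 4.121320 vs apothem 1.2 → ∉ W
#3 (-2, 0, -1, 1): internal (-1.292893, 1.707107); octagon support 2.121320 vs apothem 1.2 → ∉ W
#4 (-1, 1, -1, 0): internal (-1.707107, 1.707107); octagon support 2.414214 vs apothem 1.2 → ∉ W

none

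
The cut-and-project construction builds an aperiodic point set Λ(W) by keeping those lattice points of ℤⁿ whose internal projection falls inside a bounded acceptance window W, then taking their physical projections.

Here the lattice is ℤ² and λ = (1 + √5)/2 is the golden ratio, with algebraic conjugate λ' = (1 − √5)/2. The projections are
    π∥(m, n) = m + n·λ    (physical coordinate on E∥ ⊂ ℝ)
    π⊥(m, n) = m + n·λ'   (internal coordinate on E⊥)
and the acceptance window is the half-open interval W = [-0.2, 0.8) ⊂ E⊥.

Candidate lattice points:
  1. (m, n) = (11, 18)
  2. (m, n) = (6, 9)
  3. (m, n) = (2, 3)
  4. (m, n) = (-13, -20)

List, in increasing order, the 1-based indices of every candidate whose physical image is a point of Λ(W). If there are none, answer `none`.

λ' = (1−√5)/2 ≈ -0.6180.
candidate 1: (m,n)=(11,18) → π∥ = 11+18·λ ≈ 40.1246, π⊥ = 11+18·λ' ≈ -0.1246 ∈ [-0.2, 0.8) ⇒ IN Λ
candidate 2: (m,n)=(6,9) → π∥ = 6+9·λ ≈ 20.5623, π⊥ = 6+9·λ' ≈ 0.4377 ∈ [-0.2, 0.8) ⇒ IN Λ
candidate 3: (m,n)=(2,3) → π∥ = 2+3·λ ≈ 6.8541, π⊥ = 2+3·λ' ≈ 0.1459 ∈ [-0.2, 0.8) ⇒ IN Λ
candidate 4: (m,n)=(-13,-20) → π∥ = -13-20·λ ≈ -45.3607, π⊥ = -13-20·λ' ≈ -0.6393 ∉ [-0.2, 0.8) ⇒ out

1, 2, 3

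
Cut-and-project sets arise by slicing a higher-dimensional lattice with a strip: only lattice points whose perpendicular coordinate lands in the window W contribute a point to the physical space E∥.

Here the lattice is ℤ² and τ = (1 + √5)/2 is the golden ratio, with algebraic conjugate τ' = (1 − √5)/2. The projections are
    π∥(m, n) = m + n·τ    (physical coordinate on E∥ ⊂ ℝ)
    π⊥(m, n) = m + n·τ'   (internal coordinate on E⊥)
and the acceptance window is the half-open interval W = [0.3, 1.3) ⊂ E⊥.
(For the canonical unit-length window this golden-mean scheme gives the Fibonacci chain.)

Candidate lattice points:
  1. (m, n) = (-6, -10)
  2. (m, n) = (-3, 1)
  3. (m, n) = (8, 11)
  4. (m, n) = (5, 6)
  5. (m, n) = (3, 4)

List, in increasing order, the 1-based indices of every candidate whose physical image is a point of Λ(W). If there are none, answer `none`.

3, 4, 5

Compute τ' = (1−√5)/2 = -0.61803, so π⊥(m,n) = m -0.61803·n.
candidate 1: (m,n)=(-6,-10) → π∥ = -6-10·τ ≈ -22.18034, π⊥ = -6-10·τ' ≈ 0.18034 ∉ [0.3, 1.3) ⇒ out
candidate 2: (m,n)=(-3,1) → π∥ = -3+1·τ ≈ -1.38197, π⊥ = -3+1·τ' ≈ -3.61803 ∉ [0.3, 1.3) ⇒ out
candidate 3: (m,n)=(8,11) → π∥ = 8+11·τ ≈ 25.79837, π⊥ = 8+11·τ' ≈ 1.20163 ∈ [0.3, 1.3) ⇒ IN Λ
candidate 4: (m,n)=(5,6) → π∥ = 5+6·τ ≈ 14.70820, π⊥ = 5+6·τ' ≈ 1.29180 ∈ [0.3, 1.3) ⇒ IN Λ
candidate 5: (m,n)=(3,4) → π∥ = 3+4·τ ≈ 9.47214, π⊥ = 3+4·τ' ≈ 0.52786 ∈ [0.3, 1.3) ⇒ IN Λ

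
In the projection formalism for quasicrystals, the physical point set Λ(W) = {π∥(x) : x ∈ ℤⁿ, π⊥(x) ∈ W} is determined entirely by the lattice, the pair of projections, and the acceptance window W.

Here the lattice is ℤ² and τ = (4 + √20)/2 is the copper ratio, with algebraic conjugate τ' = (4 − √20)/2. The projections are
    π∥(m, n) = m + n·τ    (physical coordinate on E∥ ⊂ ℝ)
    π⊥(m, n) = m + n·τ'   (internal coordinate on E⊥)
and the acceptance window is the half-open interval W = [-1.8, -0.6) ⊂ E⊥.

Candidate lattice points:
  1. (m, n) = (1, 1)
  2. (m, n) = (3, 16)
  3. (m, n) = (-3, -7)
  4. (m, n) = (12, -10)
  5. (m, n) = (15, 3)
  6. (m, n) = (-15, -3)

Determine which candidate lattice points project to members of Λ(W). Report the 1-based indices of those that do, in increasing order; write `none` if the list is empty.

2, 3

Compute τ' = (4−√20)/2 = -0.23607, so π⊥(m,n) = m -0.23607·n.
#1 (1,1): internal coord 1 + (1)·τ' = +0.76393; +0.76393 ∉ [-1.8, -0.6) → out
#2 (3,16): internal coord 3 + (16)·τ' = -0.77709; -0.77709 ∈ [-1.8, -0.6) → IN Λ
#3 (-3,-7): internal coord -3 + (-7)·τ' = -1.34752; -1.34752 ∈ [-1.8, -0.6) → IN Λ
#4 (12,-10): internal coord 12 + (-10)·τ' = +14.36068; +14.36068 ∉ [-1.8, -0.6) → out
#5 (15,3): internal coord 15 + (3)·τ' = +14.29180; +14.29180 ∉ [-1.8, -0.6) → out
#6 (-15,-3): internal coord -15 + (-3)·τ' = -14.29180; -14.29180 ∉ [-1.8, -0.6) → out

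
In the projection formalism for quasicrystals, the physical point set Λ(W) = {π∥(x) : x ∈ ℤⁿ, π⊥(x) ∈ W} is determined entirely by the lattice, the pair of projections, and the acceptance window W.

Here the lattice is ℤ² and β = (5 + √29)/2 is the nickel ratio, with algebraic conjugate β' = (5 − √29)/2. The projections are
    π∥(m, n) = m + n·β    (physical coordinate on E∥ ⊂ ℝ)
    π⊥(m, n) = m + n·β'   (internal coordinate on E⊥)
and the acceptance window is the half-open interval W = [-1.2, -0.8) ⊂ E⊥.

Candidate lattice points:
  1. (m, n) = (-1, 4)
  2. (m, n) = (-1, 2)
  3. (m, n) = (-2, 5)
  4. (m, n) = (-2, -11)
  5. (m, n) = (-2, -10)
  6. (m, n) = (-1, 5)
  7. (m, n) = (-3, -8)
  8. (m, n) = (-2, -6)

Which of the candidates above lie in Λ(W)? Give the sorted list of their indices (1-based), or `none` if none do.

Compute β' = (5−√29)/2 = -0.19258, so π⊥(m,n) = m -0.19258·n.
candidate 1: (m,n)=(-1,4) → π∥ = -1+4·β ≈ 19.77033, π⊥ = -1+4·β' ≈ -1.77033 ∉ [-1.2, -0.8) ⇒ out
candidate 2: (m,n)=(-1,2) → π∥ = -1+2·β ≈ 9.38516, π⊥ = -1+2·β' ≈ -1.38516 ∉ [-1.2, -0.8) ⇒ out
candidate 3: (m,n)=(-2,5) → π∥ = -2+5·β ≈ 23.96291, π⊥ = -2+5·β' ≈ -2.96291 ∉ [-1.2, -0.8) ⇒ out
candidate 4: (m,n)=(-2,-11) → π∥ = -2-11·β ≈ -59.11841, π⊥ = -2-11·β' ≈ 0.11841 ∉ [-1.2, -0.8) ⇒ out
candidate 5: (m,n)=(-2,-10) → π∥ = -2-10·β ≈ -53.92582, π⊥ = -2-10·β' ≈ -0.07418 ∉ [-1.2, -0.8) ⇒ out
candidate 6: (m,n)=(-1,5) → π∥ = -1+5·β ≈ 24.96291, π⊥ = -1+5·β' ≈ -1.96291 ∉ [-1.2, -0.8) ⇒ out
candidate 7: (m,n)=(-3,-8) → π∥ = -3-8·β ≈ -44.54066, π⊥ = -3-8·β' ≈ -1.45934 ∉ [-1.2, -0.8) ⇒ out
candidate 8: (m,n)=(-2,-6) → π∥ = -2-6·β ≈ -33.15549, π⊥ = -2-6·β' ≈ -0.84451 ∈ [-1.2, -0.8) ⇒ IN Λ

8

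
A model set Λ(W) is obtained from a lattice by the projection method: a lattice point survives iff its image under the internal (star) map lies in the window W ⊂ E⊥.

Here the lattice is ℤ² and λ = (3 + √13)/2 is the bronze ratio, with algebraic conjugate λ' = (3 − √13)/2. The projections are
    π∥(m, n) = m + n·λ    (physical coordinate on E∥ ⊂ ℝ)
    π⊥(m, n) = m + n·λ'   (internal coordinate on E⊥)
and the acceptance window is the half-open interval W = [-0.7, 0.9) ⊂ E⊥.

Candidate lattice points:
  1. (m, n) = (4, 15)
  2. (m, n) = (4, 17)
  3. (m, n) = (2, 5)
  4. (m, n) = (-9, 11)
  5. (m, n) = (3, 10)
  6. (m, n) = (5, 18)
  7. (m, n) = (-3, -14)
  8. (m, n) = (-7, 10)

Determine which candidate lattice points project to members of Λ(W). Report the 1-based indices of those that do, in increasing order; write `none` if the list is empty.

λ' = (3−√13)/2 ≈ -0.3028.
#1 (4,15): internal coord 4 + (15)·λ' = -0.5416; -0.5416 ∈ [-0.7, 0.9) → IN Λ
#2 (4,17): internal coord 4 + (17)·λ' = -1.1472; -1.1472 ∉ [-0.7, 0.9) → out
#3 (2,5): internal coord 2 + (5)·λ' = +0.4861; +0.4861 ∈ [-0.7, 0.9) → IN Λ
#4 (-9,11): internal coord -9 + (11)·λ' = -12.3305; -12.3305 ∉ [-0.7, 0.9) → out
#5 (3,10): internal coord 3 + (10)·λ' = -0.0278; -0.0278 ∈ [-0.7, 0.9) → IN Λ
#6 (5,18): internal coord 5 + (18)·λ' = -0.4500; -0.4500 ∈ [-0.7, 0.9) → IN Λ
#7 (-3,-14): internal coord -3 + (-14)·λ' = +1.2389; +1.2389 ∉ [-0.7, 0.9) → out
#8 (-7,10): internal coord -7 + (10)·λ' = -10.0278; -10.0278 ∉ [-0.7, 0.9) → out

1, 3, 5, 6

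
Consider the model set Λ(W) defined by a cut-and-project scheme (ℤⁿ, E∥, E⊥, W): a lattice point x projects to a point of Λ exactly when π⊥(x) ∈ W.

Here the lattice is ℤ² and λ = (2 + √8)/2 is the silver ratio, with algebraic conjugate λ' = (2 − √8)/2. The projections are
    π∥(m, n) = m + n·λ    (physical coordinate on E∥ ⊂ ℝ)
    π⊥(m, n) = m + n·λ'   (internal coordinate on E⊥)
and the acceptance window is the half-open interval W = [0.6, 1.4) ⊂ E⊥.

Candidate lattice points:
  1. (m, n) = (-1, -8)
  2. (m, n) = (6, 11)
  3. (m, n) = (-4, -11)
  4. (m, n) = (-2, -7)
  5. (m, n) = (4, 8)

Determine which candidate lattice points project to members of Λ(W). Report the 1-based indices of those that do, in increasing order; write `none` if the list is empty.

Numerically λ ≈ 2.41421 and λ' = −1/λ ≈ -0.41421.
candidate 1: (m,n)=(-1,-8) → π∥ = -1-8·λ ≈ -20.31371, π⊥ = -1-8·λ' ≈ 2.31371 ∉ [0.6, 1.4) ⇒ out
candidate 2: (m,n)=(6,11) → π∥ = 6+11·λ ≈ 32.55635, π⊥ = 6+11·λ' ≈ 1.44365 ∉ [0.6, 1.4) ⇒ out
candidate 3: (m,n)=(-4,-11) → π∥ = -4-11·λ ≈ -30.55635, π⊥ = -4-11·λ' ≈ 0.55635 ∉ [0.6, 1.4) ⇒ out
candidate 4: (m,n)=(-2,-7) → π∥ = -2-7·λ ≈ -18.89949, π⊥ = -2-7·λ' ≈ 0.89949 ∈ [0.6, 1.4) ⇒ IN Λ
candidate 5: (m,n)=(4,8) → π∥ = 4+8·λ ≈ 23.31371, π⊥ = 4+8·λ' ≈ 0.68629 ∈ [0.6, 1.4) ⇒ IN Λ

4, 5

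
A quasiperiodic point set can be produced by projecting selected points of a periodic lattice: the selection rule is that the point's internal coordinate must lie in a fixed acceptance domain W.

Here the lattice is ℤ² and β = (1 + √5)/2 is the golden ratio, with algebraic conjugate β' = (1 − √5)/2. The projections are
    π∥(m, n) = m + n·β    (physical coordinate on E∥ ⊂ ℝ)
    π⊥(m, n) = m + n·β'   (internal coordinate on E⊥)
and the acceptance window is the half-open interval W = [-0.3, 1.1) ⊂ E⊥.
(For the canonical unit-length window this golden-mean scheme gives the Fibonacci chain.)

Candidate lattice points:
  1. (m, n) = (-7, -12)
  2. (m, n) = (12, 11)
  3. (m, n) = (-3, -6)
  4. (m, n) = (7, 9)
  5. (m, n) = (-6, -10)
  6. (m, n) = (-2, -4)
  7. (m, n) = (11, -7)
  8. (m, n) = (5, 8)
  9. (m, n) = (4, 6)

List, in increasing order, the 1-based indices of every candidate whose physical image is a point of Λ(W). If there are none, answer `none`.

1, 3, 5, 6, 8, 9

Compute β' = (1−√5)/2 = -0.61803, so π⊥(m,n) = m -0.61803·n.
[1] lift (-7,-12): star map gives 0.41641; window check -0.3 ≤ 0.41641 < 1.1 is true → IN Λ
[2] lift (12,11): star map gives 5.20163; window check -0.3 ≤ 5.20163 < 1.1 is false → out
[3] lift (-3,-6): star map gives 0.70820; window check -0.3 ≤ 0.70820 < 1.1 is true → IN Λ
[4] lift (7,9): star map gives 1.43769; window check -0.3 ≤ 1.43769 < 1.1 is false → out
[5] lift (-6,-10): star map gives 0.18034; window check -0.3 ≤ 0.18034 < 1.1 is true → IN Λ
[6] lift (-2,-4): star map gives 0.47214; window check -0.3 ≤ 0.47214 < 1.1 is true → IN Λ
[7] lift (11,-7): star map gives 15.32624; window check -0.3 ≤ 15.32624 < 1.1 is false → out
[8] lift (5,8): star map gives 0.05573; window check -0.3 ≤ 0.05573 < 1.1 is true → IN Λ
[9] lift (4,6): star map gives 0.29180; window check -0.3 ≤ 0.29180 < 1.1 is true → IN Λ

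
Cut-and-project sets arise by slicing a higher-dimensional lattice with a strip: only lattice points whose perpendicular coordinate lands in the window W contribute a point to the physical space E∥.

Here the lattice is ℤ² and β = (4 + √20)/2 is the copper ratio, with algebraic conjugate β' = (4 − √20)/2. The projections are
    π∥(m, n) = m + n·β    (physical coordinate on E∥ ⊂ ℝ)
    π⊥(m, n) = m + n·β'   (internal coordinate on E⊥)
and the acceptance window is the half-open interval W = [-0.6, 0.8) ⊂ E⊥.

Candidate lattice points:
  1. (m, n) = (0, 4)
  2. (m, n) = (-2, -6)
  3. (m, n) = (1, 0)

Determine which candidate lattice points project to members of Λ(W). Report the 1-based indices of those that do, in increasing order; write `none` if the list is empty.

Compute β' = (4−√20)/2 = -0.2361, so π⊥(m,n) = m -0.2361·n.
[1] lift (0,4): star map gives -0.9443; window check -0.6 ≤ -0.9443 < 0.8 is false → out
[2] lift (-2,-6): star map gives -0.5836; window check -0.6 ≤ -0.5836 < 0.8 is true → IN Λ
[3] lift (1,0): star map gives 1.0000; window check -0.6 ≤ 1.0000 < 0.8 is false → out

2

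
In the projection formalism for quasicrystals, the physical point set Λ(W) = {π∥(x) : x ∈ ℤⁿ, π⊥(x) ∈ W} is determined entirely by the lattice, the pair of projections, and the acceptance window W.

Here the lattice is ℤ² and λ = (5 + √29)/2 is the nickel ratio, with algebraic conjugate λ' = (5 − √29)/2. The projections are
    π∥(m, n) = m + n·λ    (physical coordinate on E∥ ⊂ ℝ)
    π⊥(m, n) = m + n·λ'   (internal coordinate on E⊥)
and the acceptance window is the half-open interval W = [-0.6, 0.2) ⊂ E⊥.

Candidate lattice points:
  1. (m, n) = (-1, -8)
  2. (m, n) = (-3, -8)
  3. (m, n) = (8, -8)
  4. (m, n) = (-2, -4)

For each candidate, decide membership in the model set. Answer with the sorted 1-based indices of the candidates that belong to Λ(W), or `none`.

none

Numerically λ ≈ 5.1926 and λ' = −1/λ ≈ -0.1926.
[1] lift (-1,-8): star map gives 0.5407; window check -0.6 ≤ 0.5407 < 0.2 is false → out
[2] lift (-3,-8): star map gives -1.4593; window check -0.6 ≤ -1.4593 < 0.2 is false → out
[3] lift (8,-8): star map gives 9.5407; window check -0.6 ≤ 9.5407 < 0.2 is false → out
[4] lift (-2,-4): star map gives -1.2297; window check -0.6 ≤ -1.2297 < 0.2 is false → out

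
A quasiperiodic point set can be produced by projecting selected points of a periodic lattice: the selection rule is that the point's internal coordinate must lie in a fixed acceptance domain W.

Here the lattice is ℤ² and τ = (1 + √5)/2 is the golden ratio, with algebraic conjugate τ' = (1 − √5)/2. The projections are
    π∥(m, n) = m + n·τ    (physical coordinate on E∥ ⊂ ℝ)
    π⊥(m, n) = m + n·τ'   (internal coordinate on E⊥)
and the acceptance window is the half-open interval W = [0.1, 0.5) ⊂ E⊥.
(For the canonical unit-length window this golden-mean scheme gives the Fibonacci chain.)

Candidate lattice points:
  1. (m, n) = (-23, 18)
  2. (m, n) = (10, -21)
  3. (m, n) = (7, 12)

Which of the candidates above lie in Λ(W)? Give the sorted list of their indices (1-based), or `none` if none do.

none

Compute τ' = (1−√5)/2 = -0.618034, so π⊥(m,n) = m -0.618034·n.
candidate 1: (m,n)=(-23,18) → π∥ = -23+18·τ ≈ 6.124612, π⊥ = -23+18·τ' ≈ -34.124612 ∉ [0.1, 0.5) ⇒ out
candidate 2: (m,n)=(10,-21) → π∥ = 10-21·τ ≈ -23.978714, π⊥ = 10-21·τ' ≈ 22.978714 ∉ [0.1, 0.5) ⇒ out
candidate 3: (m,n)=(7,12) → π∥ = 7+12·τ ≈ 26.416408, π⊥ = 7+12·τ' ≈ -0.416408 ∉ [0.1, 0.5) ⇒ out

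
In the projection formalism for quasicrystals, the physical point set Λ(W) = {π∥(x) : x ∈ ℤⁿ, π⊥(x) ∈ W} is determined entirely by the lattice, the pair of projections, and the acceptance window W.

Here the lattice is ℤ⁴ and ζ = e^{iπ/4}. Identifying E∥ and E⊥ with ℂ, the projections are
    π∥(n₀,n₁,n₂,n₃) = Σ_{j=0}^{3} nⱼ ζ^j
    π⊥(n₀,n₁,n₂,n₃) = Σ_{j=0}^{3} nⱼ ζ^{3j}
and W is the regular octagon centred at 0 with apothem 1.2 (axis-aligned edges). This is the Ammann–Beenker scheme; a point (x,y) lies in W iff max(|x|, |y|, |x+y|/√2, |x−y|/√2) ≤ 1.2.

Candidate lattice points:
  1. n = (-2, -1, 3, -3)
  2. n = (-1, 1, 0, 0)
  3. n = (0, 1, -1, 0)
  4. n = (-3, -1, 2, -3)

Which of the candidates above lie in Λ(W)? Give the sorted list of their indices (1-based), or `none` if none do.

none

With ζ = e^{iπ/4} the internal vectors are ζ^0,ζ^3,ζ^6,ζ^9.
candidate 1: n = (-2, -1, 3, -3) → π⊥ ≈ (-3.4142, -5.8284); max(|x|,|y|,|x±y|/√2) = 6.5355 > 1.2 ⇒ ∉ W
candidate 2: n = (-1, 1, 0, 0) → π⊥ ≈ (-1.7071, +0.7071); max(|x|,|y|,|x±y|/√2) = 1.7071 > 1.2 ⇒ ∉ W
candidate 3: n = (0, 1, -1, 0) → π⊥ ≈ (-0.7071, +1.7071); max(|x|,|y|,|x±y|/√2) = 1.7071 > 1.2 ⇒ ∉ W
candidate 4: n = (-3, -1, 2, -3) → π⊥ ≈ (-4.4142, -4.8284); max(|x|,|y|,|x±y|/√2) = 6.5355 > 1.2 ⇒ ∉ W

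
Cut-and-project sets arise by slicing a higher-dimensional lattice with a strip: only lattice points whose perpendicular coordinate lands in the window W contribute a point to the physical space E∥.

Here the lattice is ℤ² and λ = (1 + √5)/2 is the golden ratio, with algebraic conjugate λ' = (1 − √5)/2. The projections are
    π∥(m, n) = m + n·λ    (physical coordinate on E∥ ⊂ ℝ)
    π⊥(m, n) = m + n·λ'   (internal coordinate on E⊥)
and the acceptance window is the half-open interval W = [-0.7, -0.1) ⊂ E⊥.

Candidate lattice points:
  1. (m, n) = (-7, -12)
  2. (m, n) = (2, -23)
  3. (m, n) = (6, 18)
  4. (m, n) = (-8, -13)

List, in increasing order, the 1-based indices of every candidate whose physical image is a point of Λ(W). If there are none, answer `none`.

none

Numerically λ ≈ 1.61803 and λ' = −1/λ ≈ -0.61803.
candidate 1: (m,n)=(-7,-12) → π∥ = -7-12·λ ≈ -26.41641, π⊥ = -7-12·λ' ≈ 0.41641 ∉ [-0.7, -0.1) ⇒ out
candidate 2: (m,n)=(2,-23) → π∥ = 2-23·λ ≈ -35.21478, π⊥ = 2-23·λ' ≈ 16.21478 ∉ [-0.7, -0.1) ⇒ out
candidate 3: (m,n)=(6,18) → π∥ = 6+18·λ ≈ 35.12461, π⊥ = 6+18·λ' ≈ -5.12461 ∉ [-0.7, -0.1) ⇒ out
candidate 4: (m,n)=(-8,-13) → π∥ = -8-13·λ ≈ -29.03444, π⊥ = -8-13·λ' ≈ 0.03444 ∉ [-0.7, -0.1) ⇒ out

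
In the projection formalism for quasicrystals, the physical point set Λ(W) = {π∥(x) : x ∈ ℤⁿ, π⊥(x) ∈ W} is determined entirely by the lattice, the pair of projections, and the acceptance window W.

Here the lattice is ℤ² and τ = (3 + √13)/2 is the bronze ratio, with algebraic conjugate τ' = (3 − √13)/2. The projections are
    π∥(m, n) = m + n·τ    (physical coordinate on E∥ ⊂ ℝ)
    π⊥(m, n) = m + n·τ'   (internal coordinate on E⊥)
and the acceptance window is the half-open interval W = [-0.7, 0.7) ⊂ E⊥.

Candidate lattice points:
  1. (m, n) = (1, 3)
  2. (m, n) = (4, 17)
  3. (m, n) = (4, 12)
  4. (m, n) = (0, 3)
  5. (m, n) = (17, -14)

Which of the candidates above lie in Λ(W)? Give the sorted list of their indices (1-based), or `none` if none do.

1, 3

Compute τ' = (3−√13)/2 = -0.3028, so π⊥(m,n) = m -0.3028·n.
[1] lift (1,3): star map gives 0.0917; window check -0.7 ≤ 0.0917 < 0.7 is true → IN Λ
[2] lift (4,17): star map gives -1.1472; window check -0.7 ≤ -1.1472 < 0.7 is false → out
[3] lift (4,12): star map gives 0.3667; window check -0.7 ≤ 0.3667 < 0.7 is true → IN Λ
[4] lift (0,3): star map gives -0.9083; window check -0.7 ≤ -0.9083 < 0.7 is false → out
[5] lift (17,-14): star map gives 21.2389; window check -0.7 ≤ 21.2389 < 0.7 is false → out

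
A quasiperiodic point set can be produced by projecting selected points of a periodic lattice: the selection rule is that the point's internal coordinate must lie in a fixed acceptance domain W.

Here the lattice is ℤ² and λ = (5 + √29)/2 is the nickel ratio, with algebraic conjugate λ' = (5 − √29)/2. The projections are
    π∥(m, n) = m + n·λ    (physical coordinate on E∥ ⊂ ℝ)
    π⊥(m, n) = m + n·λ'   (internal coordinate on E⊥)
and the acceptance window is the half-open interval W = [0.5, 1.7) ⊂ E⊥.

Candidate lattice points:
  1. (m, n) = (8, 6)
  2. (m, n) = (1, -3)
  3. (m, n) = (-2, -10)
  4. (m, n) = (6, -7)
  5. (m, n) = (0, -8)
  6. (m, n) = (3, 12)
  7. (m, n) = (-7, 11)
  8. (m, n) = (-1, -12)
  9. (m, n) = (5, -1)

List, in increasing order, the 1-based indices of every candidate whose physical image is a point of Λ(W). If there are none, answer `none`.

Numerically λ ≈ 5.192582 and λ' = −1/λ ≈ -0.192582.
candidate 1: (m,n)=(8,6) → π∥ = 8+6·λ ≈ 39.155494, π⊥ = 8+6·λ' ≈ 6.844506 ∉ [0.5, 1.7) ⇒ out
candidate 2: (m,n)=(1,-3) → π∥ = 1-3·λ ≈ -14.577747, π⊥ = 1-3·λ' ≈ 1.577747 ∈ [0.5, 1.7) ⇒ IN Λ
candidate 3: (m,n)=(-2,-10) → π∥ = -2-10·λ ≈ -53.925824, π⊥ = -2-10·λ' ≈ -0.074176 ∉ [0.5, 1.7) ⇒ out
candidate 4: (m,n)=(6,-7) → π∥ = 6-7·λ ≈ -30.348077, π⊥ = 6-7·λ' ≈ 7.348077 ∉ [0.5, 1.7) ⇒ out
candidate 5: (m,n)=(0,-8) → π∥ = 0-8·λ ≈ -41.540659, π⊥ = 0-8·λ' ≈ 1.540659 ∈ [0.5, 1.7) ⇒ IN Λ
candidate 6: (m,n)=(3,12) → π∥ = 3+12·λ ≈ 65.310989, π⊥ = 3+12·λ' ≈ 0.689011 ∈ [0.5, 1.7) ⇒ IN Λ
candidate 7: (m,n)=(-7,11) → π∥ = -7+11·λ ≈ 50.118406, π⊥ = -7+11·λ' ≈ -9.118406 ∉ [0.5, 1.7) ⇒ out
candidate 8: (m,n)=(-1,-12) → π∥ = -1-12·λ ≈ -63.310989, π⊥ = -1-12·λ' ≈ 1.310989 ∈ [0.5, 1.7) ⇒ IN Λ
candidate 9: (m,n)=(5,-1) → π∥ = 5-1·λ ≈ -0.192582, π⊥ = 5-1·λ' ≈ 5.192582 ∉ [0.5, 1.7) ⇒ out

2, 5, 6, 8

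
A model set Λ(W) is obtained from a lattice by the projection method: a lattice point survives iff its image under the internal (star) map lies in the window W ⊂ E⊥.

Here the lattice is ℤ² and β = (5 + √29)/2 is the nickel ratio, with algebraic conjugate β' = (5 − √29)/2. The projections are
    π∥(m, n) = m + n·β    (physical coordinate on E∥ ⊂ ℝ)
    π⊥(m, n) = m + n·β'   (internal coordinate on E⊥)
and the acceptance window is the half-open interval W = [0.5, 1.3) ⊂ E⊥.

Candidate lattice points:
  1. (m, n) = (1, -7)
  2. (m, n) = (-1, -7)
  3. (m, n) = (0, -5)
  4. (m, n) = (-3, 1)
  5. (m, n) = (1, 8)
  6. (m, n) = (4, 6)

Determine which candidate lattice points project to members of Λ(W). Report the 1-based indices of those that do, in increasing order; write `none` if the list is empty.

3

Numerically β ≈ 5.19258 and β' = −1/β ≈ -0.19258.
[1] lift (1,-7): star map gives 2.34808; window check 0.5 ≤ 2.34808 < 1.3 is false → out
[2] lift (-1,-7): star map gives 0.34808; window check 0.5 ≤ 0.34808 < 1.3 is false → out
[3] lift (0,-5): star map gives 0.96291; window check 0.5 ≤ 0.96291 < 1.3 is true → IN Λ
[4] lift (-3,1): star map gives -3.19258; window check 0.5 ≤ -3.19258 < 1.3 is false → out
[5] lift (1,8): star map gives -0.54066; window check 0.5 ≤ -0.54066 < 1.3 is false → out
[6] lift (4,6): star map gives 2.84451; window check 0.5 ≤ 2.84451 < 1.3 is false → out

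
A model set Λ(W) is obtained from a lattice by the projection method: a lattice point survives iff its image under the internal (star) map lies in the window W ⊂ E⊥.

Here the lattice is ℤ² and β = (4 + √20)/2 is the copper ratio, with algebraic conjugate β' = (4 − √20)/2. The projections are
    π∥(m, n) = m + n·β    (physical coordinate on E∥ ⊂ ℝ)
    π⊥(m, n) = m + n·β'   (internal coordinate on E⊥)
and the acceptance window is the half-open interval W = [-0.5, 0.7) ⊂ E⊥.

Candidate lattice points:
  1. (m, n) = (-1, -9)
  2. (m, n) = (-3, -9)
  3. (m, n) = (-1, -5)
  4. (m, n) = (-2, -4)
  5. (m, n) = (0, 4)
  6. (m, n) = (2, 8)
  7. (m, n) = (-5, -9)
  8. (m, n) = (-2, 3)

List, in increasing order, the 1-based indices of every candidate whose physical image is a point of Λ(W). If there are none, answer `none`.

3, 6

β' = (4−√20)/2 ≈ -0.236068.
candidate 1: (m,n)=(-1,-9) → π∥ = -1-9·β ≈ -39.124612, π⊥ = -1-9·β' ≈ 1.124612 ∉ [-0.5, 0.7) ⇒ out
candidate 2: (m,n)=(-3,-9) → π∥ = -3-9·β ≈ -41.124612, π⊥ = -3-9·β' ≈ -0.875388 ∉ [-0.5, 0.7) ⇒ out
candidate 3: (m,n)=(-1,-5) → π∥ = -1-5·β ≈ -22.180340, π⊥ = -1-5·β' ≈ 0.180340 ∈ [-0.5, 0.7) ⇒ IN Λ
candidate 4: (m,n)=(-2,-4) → π∥ = -2-4·β ≈ -18.944272, π⊥ = -2-4·β' ≈ -1.055728 ∉ [-0.5, 0.7) ⇒ out
candidate 5: (m,n)=(0,4) → π∥ = 0+4·β ≈ 16.944272, π⊥ = 0+4·β' ≈ -0.944272 ∉ [-0.5, 0.7) ⇒ out
candidate 6: (m,n)=(2,8) → π∥ = 2+8·β ≈ 35.888544, π⊥ = 2+8·β' ≈ 0.111456 ∈ [-0.5, 0.7) ⇒ IN Λ
candidate 7: (m,n)=(-5,-9) → π∥ = -5-9·β ≈ -43.124612, π⊥ = -5-9·β' ≈ -2.875388 ∉ [-0.5, 0.7) ⇒ out
candidate 8: (m,n)=(-2,3) → π∥ = -2+3·β ≈ 10.708204, π⊥ = -2+3·β' ≈ -2.708204 ∉ [-0.5, 0.7) ⇒ out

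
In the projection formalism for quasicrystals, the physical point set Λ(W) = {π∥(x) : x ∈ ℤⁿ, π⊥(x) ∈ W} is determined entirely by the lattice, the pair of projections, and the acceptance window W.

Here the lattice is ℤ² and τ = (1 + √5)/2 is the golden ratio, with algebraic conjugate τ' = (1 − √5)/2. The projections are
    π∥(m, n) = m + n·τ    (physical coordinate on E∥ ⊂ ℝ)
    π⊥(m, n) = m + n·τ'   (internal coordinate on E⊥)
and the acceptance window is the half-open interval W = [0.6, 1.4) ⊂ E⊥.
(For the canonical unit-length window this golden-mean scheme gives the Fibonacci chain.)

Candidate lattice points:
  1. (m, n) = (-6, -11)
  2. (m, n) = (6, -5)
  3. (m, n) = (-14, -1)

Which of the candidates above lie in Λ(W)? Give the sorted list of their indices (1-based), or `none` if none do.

1

Compute τ' = (1−√5)/2 = -0.618034, so π⊥(m,n) = m -0.618034·n.
candidate 1: (m,n)=(-6,-11) → π∥ = -6-11·τ ≈ -23.798374, π⊥ = -6-11·τ' ≈ 0.798374 ∈ [0.6, 1.4) ⇒ IN Λ
candidate 2: (m,n)=(6,-5) → π∥ = 6-5·τ ≈ -2.090170, π⊥ = 6-5·τ' ≈ 9.090170 ∉ [0.6, 1.4) ⇒ out
candidate 3: (m,n)=(-14,-1) → π∥ = -14-1·τ ≈ -15.618034, π⊥ = -14-1·τ' ≈ -13.381966 ∉ [0.6, 1.4) ⇒ out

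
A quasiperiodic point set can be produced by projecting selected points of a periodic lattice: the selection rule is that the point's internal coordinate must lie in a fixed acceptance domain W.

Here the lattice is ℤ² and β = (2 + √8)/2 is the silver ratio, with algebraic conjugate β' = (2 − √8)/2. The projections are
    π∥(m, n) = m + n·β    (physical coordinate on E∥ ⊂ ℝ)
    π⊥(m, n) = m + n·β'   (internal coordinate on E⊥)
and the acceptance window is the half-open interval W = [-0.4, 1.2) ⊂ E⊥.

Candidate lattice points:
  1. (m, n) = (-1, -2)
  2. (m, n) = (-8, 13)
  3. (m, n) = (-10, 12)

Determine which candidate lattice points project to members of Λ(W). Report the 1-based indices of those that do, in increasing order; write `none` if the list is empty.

Compute β' = (2−√8)/2 = -0.41421, so π⊥(m,n) = m -0.41421·n.
#1 (-1,-2): internal coord -1 + (-2)·β' = -0.17157; -0.17157 ∈ [-0.4, 1.2) → IN Λ
#2 (-8,13): internal coord -8 + (13)·β' = -13.38478; -13.38478 ∉ [-0.4, 1.2) → out
#3 (-10,12): internal coord -10 + (12)·β' = -14.97056; -14.97056 ∉ [-0.4, 1.2) → out

1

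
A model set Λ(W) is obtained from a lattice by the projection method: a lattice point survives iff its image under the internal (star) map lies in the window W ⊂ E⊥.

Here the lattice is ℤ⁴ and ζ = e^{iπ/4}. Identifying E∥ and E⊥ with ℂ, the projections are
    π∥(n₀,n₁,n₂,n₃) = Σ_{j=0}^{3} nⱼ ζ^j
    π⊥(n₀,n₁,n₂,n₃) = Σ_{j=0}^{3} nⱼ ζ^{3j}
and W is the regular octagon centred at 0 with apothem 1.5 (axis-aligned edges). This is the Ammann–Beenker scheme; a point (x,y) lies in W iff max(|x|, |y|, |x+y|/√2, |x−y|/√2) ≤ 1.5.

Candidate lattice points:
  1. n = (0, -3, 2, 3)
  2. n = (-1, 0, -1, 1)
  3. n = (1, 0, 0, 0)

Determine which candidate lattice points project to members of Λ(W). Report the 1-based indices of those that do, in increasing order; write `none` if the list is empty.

3

With ζ = e^{iπ/4} the internal vectors are ζ^0,ζ^3,ζ^6,ζ^9.
#1 (0, -3, 2, 3): internal (4.2426, -2.0000); octagon support 4.4142 vs apothem 1.5 → ∉ W
#2 (-1, 0, -1, 1): internal (-0.2929, 1.7071); octagon support 1.7071 vs apothem 1.5 → ∉ W
#3 (1, 0, 0, 0): internal (1.0000, 0.0000); octagon support 1.0000 vs apothem 1.5 → ∈ W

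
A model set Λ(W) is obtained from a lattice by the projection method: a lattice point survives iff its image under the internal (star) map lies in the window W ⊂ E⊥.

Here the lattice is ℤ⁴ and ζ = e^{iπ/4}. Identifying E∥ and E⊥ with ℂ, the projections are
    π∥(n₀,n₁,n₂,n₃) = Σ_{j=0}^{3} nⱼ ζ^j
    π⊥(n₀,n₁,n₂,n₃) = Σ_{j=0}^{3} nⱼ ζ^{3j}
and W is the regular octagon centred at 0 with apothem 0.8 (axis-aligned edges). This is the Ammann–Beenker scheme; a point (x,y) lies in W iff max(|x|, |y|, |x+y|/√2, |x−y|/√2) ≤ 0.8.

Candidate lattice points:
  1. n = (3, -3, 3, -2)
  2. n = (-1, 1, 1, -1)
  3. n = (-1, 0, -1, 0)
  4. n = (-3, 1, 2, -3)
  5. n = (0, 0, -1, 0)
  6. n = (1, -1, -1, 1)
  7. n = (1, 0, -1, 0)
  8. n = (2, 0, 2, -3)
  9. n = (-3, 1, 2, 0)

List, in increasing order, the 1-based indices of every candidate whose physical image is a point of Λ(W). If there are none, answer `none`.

none

With ζ = e^{iπ/4} the internal vectors are ζ^0,ζ^3,ζ^6,ζ^9.
#1 (3, -3, 3, -2): internal (3.70711, -6.53553); octagon support 7.24264 vs apothem 0.8 → ∉ W
#2 (-1, 1, 1, -1): internal (-2.41421, -1.00000); octagon support 2.41421 vs apothem 0.8 → ∉ W
#3 (-1, 0, -1, 0): internal (-1.00000, 1.00000); octagon support 1.41421 vs apothem 0.8 → ∉ W
#4 (-3, 1, 2, -3): internal (-5.82843, -3.41421); octagon support 6.53553 vs apothem 0.8 → ∉ W
#5 (0, 0, -1, 0): internal (0.00000, 1.00000); octagon support 1.00000 vs apothem 0.8 → ∉ W
#6 (1, -1, -1, 1): internal (2.41421, 1.00000); octagon support 2.41421 vs apothem 0.8 → ∉ W
#7 (1, 0, -1, 0): internal (1.00000, 1.00000); octagon support 1.41421 vs apothem 0.8 → ∉ W
#8 (2, 0, 2, -3): internal (-0.12132, -4.12132); octagon support 4.12132 vs apothem 0.8 → ∉ W
#9 (-3, 1, 2, 0): internal (-3.70711, -1.29289); octagon support 3.70711 vs apothem 0.8 → ∉ W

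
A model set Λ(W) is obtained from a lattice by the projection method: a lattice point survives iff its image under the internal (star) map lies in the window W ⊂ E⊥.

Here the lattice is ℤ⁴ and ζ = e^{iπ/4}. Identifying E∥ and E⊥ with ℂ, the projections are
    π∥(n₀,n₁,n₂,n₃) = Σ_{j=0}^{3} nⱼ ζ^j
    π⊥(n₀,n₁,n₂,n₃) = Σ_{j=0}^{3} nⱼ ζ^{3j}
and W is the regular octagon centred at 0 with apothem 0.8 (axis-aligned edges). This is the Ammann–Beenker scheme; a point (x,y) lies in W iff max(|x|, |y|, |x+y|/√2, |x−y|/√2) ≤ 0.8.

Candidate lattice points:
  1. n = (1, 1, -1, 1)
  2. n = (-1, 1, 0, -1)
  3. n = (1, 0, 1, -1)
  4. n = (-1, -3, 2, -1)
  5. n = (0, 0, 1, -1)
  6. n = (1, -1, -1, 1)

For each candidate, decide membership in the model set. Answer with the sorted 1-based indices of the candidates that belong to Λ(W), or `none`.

Internal map: ζ^{3j} for j=0..3 gives (1,0), (−√2/2,√2/2), (0,−1), (√2/2,√2/2).
#1 (1, 1, -1, 1): internal (1.0000, 2.4142); octagon support 2.4142 vs apothem 0.8 → ∉ W
#2 (-1, 1, 0, -1): internal (-2.4142, 0.0000); octagon support 2.4142 vs apothem 0.8 → ∉ W
#3 (1, 0, 1, -1): internal (0.2929, -1.7071); octagon support 1.7071 vs apothem 0.8 → ∉ W
#4 (-1, -3, 2, -1): internal (0.4142, -4.8284); octagon support 4.8284 vs apothem 0.8 → ∉ W
#5 (0, 0, 1, -1): internal (-0.7071, -1.7071); octagon support 1.7071 vs apothem 0.8 → ∉ W
#6 (1, -1, -1, 1): internal (2.4142, 1.0000); octagon support 2.4142 vs apothem 0.8 → ∉ W

none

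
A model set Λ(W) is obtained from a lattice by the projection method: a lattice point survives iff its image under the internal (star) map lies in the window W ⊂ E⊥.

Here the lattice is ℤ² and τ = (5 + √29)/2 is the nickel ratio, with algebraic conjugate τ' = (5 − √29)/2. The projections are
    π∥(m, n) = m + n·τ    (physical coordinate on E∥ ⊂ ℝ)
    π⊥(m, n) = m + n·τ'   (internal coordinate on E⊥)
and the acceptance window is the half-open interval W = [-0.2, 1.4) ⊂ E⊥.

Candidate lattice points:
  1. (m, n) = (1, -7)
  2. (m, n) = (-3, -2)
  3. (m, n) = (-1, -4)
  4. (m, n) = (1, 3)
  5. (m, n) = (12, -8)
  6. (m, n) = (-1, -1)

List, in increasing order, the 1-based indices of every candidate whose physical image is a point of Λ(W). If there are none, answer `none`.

Numerically τ ≈ 5.1926 and τ' = −1/τ ≈ -0.1926.
[1] lift (1,-7): star map gives 2.3481; window check -0.2 ≤ 2.3481 < 1.4 is false → out
[2] lift (-3,-2): star map gives -2.6148; window check -0.2 ≤ -2.6148 < 1.4 is false → out
[3] lift (-1,-4): star map gives -0.2297; window check -0.2 ≤ -0.2297 < 1.4 is false → out
[4] lift (1,3): star map gives 0.4223; window check -0.2 ≤ 0.4223 < 1.4 is true → IN Λ
[5] lift (12,-8): star map gives 13.5407; window check -0.2 ≤ 13.5407 < 1.4 is false → out
[6] lift (-1,-1): star map gives -0.8074; window check -0.2 ≤ -0.8074 < 1.4 is false → out

4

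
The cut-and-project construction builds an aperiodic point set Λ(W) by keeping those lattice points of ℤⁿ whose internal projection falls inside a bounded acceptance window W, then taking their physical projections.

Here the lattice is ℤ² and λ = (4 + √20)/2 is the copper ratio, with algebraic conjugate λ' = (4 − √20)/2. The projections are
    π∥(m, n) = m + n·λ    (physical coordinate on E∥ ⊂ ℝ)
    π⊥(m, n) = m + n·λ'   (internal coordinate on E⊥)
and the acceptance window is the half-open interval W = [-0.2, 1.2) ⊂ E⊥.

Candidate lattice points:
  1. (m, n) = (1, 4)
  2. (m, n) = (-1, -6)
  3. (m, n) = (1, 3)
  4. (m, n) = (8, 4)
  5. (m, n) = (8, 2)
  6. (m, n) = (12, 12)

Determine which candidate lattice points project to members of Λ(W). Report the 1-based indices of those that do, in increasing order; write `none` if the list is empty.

1, 2, 3

Numerically λ ≈ 4.23607 and λ' = −1/λ ≈ -0.23607.
candidate 1: (m,n)=(1,4) → π∥ = 1+4·λ ≈ 17.94427, π⊥ = 1+4·λ' ≈ 0.05573 ∈ [-0.2, 1.2) ⇒ IN Λ
candidate 2: (m,n)=(-1,-6) → π∥ = -1-6·λ ≈ -26.41641, π⊥ = -1-6·λ' ≈ 0.41641 ∈ [-0.2, 1.2) ⇒ IN Λ
candidate 3: (m,n)=(1,3) → π∥ = 1+3·λ ≈ 13.70820, π⊥ = 1+3·λ' ≈ 0.29180 ∈ [-0.2, 1.2) ⇒ IN Λ
candidate 4: (m,n)=(8,4) → π∥ = 8+4·λ ≈ 24.94427, π⊥ = 8+4·λ' ≈ 7.05573 ∉ [-0.2, 1.2) ⇒ out
candidate 5: (m,n)=(8,2) → π∥ = 8+2·λ ≈ 16.47214, π⊥ = 8+2·λ' ≈ 7.52786 ∉ [-0.2, 1.2) ⇒ out
candidate 6: (m,n)=(12,12) → π∥ = 12+12·λ ≈ 62.83282, π⊥ = 12+12·λ' ≈ 9.16718 ∉ [-0.2, 1.2) ⇒ out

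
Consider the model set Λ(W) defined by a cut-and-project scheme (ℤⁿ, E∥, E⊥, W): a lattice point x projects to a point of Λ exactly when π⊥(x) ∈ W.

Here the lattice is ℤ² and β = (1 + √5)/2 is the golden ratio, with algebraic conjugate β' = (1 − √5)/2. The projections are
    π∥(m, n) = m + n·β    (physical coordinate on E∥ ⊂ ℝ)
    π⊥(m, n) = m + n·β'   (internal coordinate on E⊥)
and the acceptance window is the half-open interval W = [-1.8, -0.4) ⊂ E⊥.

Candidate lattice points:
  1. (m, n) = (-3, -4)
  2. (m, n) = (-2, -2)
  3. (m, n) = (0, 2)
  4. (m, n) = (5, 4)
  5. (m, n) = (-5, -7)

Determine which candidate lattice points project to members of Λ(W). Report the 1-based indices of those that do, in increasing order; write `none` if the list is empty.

1, 2, 3, 5

Compute β' = (1−√5)/2 = -0.6180, so π⊥(m,n) = m -0.6180·n.
#1 (-3,-4): internal coord -3 + (-4)·β' = -0.5279; -0.5279 ∈ [-1.8, -0.4) → IN Λ
#2 (-2,-2): internal coord -2 + (-2)·β' = -0.7639; -0.7639 ∈ [-1.8, -0.4) → IN Λ
#3 (0,2): internal coord 0 + (2)·β' = -1.2361; -1.2361 ∈ [-1.8, -0.4) → IN Λ
#4 (5,4): internal coord 5 + (4)·β' = +2.5279; +2.5279 ∉ [-1.8, -0.4) → out
#5 (-5,-7): internal coord -5 + (-7)·β' = -0.6738; -0.6738 ∈ [-1.8, -0.4) → IN Λ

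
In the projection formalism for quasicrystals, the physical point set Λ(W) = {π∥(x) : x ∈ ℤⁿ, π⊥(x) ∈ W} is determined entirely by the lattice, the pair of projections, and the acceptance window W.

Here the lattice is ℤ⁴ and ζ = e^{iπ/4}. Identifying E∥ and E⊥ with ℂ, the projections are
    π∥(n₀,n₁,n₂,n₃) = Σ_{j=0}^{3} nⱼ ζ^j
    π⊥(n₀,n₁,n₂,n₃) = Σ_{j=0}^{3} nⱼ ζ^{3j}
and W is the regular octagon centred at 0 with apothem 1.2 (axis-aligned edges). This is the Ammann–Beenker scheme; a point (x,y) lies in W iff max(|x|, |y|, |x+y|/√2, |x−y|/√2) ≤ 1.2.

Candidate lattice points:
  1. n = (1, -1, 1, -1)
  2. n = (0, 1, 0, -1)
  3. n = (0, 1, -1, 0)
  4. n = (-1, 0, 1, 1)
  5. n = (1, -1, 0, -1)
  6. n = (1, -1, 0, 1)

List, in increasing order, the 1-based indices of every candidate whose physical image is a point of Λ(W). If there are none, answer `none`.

Internal map: ζ^{3j} for j=0..3 gives (1,0), (−√2/2,√2/2), (0,−1), (√2/2,√2/2).
candidate 1: n = (1, -1, 1, -1) → π⊥ ≈ (+1.00000, -2.41421); max(|x|,|y|,|x±y|/√2) = 2.41421 > 1.2 ⇒ ∉ W
candidate 2: n = (0, 1, 0, -1) → π⊥ ≈ (-1.41421, +0.00000); max(|x|,|y|,|x±y|/√2) = 1.41421 > 1.2 ⇒ ∉ W
candidate 3: n = (0, 1, -1, 0) → π⊥ ≈ (-0.70711, +1.70711); max(|x|,|y|,|x±y|/√2) = 1.70711 > 1.2 ⇒ ∉ W
candidate 4: n = (-1, 0, 1, 1) → π⊥ ≈ (-0.29289, -0.29289); max(|x|,|y|,|x±y|/√2) = 0.41421 ≤ 1.2 ⇒ ∈ W
candidate 5: n = (1, -1, 0, -1) → π⊥ ≈ (+1.00000, -1.41421); max(|x|,|y|,|x±y|/√2) = 1.70711 > 1.2 ⇒ ∉ W
candidate 6: n = (1, -1, 0, 1) → π⊥ ≈ (+2.41421, +0.00000); max(|x|,|y|,|x±y|/√2) = 2.41421 > 1.2 ⇒ ∉ W

4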